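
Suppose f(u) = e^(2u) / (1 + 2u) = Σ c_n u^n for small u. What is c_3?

-8/3

Expand each factor separately, then convolve coefficients.
f(0) = 1
f′(0) = 0
f′′(0) = 4
f′′′(0) = -16
The Taylor polynomial is Σ f^(k)(0)/k! · u^k.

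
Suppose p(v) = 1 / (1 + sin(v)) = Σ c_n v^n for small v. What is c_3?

-5/6

Use the geometric series for the reciprocal, then substitute.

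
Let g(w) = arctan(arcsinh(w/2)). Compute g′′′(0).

Let u equal the inner series; expand the outer function in u and truncate.
From the series, [w^3] g = -1/16; multiply by 3! = 6 to get -3/8.

-3/8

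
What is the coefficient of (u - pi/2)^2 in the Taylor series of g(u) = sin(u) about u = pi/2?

-1/2

[(u - pi/2)^0] = 1;  [(u - pi/2)^1] = 0;  [(u - pi/2)^2] = -1/2.
So c_2 = g′′(pi/2)/2! = -1/2.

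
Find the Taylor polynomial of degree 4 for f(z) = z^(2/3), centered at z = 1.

-7*(z - 1)^4/243 + 4*(z - 1)^3/81 - (z - 1)^2/9 + 2*(z - 1)/3 + 1

f(1) = 1
f′(1) = 2/3
f′′(1) = -2/9
f′′′(1) = 8/27
f^(4)(1) = -56/81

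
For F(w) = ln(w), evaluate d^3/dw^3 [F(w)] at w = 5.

Compute the successive derivatives at the expansion point and divide by k!.
From the series, [(w - 5)^3] F = 1/375; multiply by 3! = 6 to get 2/125.

2/125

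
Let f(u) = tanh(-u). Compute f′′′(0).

2

Apply the Taylor formula c_k = f^(k)(a)/k!.
The coefficient of u^3 in the expansion is 1/3, so f′′′(0) = 3! * (1/3) = 2.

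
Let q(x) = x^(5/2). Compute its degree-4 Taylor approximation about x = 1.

-5*(x - 1)^4/128 + 5*(x - 1)^3/16 + 15*(x - 1)^2/8 + 5*(x - 1)/2 + 1

Apply the Taylor formula c_k = f^(k)(a)/k!.
q(1) = 1
q′(1) = 5/2
q′′(1) = 15/4
q′′′(1) = 15/8
q^(4)(1) = -15/16
Dividing each by k! gives the coefficients c_0, ..., c_4.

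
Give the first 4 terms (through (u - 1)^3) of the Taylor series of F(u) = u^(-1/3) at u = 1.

F(1) = 1
F′(1) = -1/3
F′′(1) = 4/9
F′′′(1) = -28/27
The Taylor polynomial is Σ F^(k)(1)/k! · (u - 1)^k.

-14*(u - 1)^3/81 + 2*(u - 1)^2/9 - (u - 1)/3 + 1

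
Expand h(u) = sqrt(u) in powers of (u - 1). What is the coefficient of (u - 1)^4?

h(1) = 1
h′(1) = 1/2
h′′(1) = -1/4
h′′′(1) = 3/8
h^(4)(1) = -15/16
So c_4 = h^(4)(1)/4! = -5/128.

-5/128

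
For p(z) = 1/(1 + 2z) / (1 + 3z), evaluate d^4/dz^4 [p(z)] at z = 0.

5064

Expand each factor separately, then convolve coefficients.
The coefficient of z^4 in the expansion is 211, so p^(4)(0) = 4! * (211) = 5064.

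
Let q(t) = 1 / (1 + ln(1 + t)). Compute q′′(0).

Write 1/(1+u) = 1 - u + u^2 - u^3 + ... and substitute the series for u.
The coefficient of t^2 in the expansion is 3/2, so q′′(0) = 2! * (3/2) = 3.

3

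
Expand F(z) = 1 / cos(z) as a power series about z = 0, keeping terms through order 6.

Divide the numerator series by the denominator series (power-series long division).

61*z^6/720 + 5*z^4/24 + z^2/2 + 1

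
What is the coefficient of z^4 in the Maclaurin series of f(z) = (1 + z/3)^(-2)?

Compute the successive derivatives at the expansion point and divide by k!.
f(0) = 1
f′(0) = -2/3
f′′(0) = 2/3
f′′′(0) = -8/9
f^(4)(0) = 40/27

5/81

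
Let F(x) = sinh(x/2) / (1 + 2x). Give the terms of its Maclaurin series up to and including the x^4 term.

-97*x^4/24 + 97*x^3/48 - x^2 + x/2

Multiply the two series term by term and collect like powers.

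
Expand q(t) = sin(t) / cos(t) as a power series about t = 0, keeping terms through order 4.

t^3/3 + t

Write the quotient as an unknown series and match coefficients against numerator = denominator · series.
q(0) = 0
q′(0) = 1
q′′(0) = 0
q′′′(0) = 2
q^(4)(0) = 0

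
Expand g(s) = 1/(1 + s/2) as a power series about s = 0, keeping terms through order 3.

-s^3/8 + s^2/4 - s/2 + 1

Differentiate repeatedly and evaluate at the center.
[s^0] = 1;  [s^1] = -1/2;  [s^2] = 1/4;  [s^3] = -1/8.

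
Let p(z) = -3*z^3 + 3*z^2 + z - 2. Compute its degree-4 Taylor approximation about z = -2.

-3*(z + 2)^3 + 21*(z + 2)^2 - 47*(z + 2) + 32

[(z + 2)^0] = 32;  [(z + 2)^1] = -47;  [(z + 2)^2] = 21;  [(z + 2)^3] = -3;  [(z + 2)^4] = 0.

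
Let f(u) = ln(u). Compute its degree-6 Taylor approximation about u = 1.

-(u - 1)^6/6 + (u - 1)^5/5 - (u - 1)^4/4 + (u - 1)^3/3 - (u - 1)^2/2 + (u - 1)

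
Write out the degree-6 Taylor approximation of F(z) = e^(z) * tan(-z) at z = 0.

Multiply the two series term by term and collect like powers.
F(0) = 0
F′(0) = -1
F′′(0) = -2
F′′′(0) = -5
F^(4)(0) = -12
F^(5)(0) = -41
F^(6)(0) = -142
Dividing each by k! gives the coefficients c_0, ..., c_6.

-71*z^6/360 - 41*z^5/120 - z^4/2 - 5*z^3/6 - z^2 - z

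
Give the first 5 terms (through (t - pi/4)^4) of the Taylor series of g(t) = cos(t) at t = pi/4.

sqrt(2)*(t - pi/4)^4/48 + sqrt(2)*(t - pi/4)^3/12 - sqrt(2)*(t - pi/4)^2/4 - sqrt(2)*(t - pi/4)/2 + sqrt(2)/2

[(t - pi/4)^0] = sqrt(2)/2;  [(t - pi/4)^1] = -sqrt(2)/2;  [(t - pi/4)^2] = -sqrt(2)/4;  [(t - pi/4)^3] = sqrt(2)/12;  [(t - pi/4)^4] = sqrt(2)/48.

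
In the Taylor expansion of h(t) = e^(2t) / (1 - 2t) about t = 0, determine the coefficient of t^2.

Expand each factor separately, then convolve coefficients.
h(0) = 1
h′(0) = 4
h′′(0) = 20
So c_2 = h′′(0)/2! = 10.

10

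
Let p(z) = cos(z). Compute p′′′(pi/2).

1

The coefficient of (z - pi/2)^3 in the expansion is 1/6, so p′′′(pi/2) = 3! * (1/6) = 1.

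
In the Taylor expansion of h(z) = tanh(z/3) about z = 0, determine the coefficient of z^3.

-1/81

c_3 = h′′′(0)/3! = -1/81.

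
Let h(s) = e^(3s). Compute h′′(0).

From the series, [s^2] h = 9/2; multiply by 2! = 2 to get 9.

9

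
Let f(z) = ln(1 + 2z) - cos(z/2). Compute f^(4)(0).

-1537/16

Expand each term separately and add.
The coefficient of z^4 in the expansion is -1537/384, so f^(4)(0) = 4! * (-1537/384) = -1537/16.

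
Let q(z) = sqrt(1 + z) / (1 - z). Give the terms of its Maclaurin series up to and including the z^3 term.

23*z^3/16 + 11*z^2/8 + 3*z/2 + 1

Expand each factor separately, then convolve coefficients.
[z^0] = 1;  [z^1] = 3/2;  [z^2] = 11/8;  [z^3] = 23/16.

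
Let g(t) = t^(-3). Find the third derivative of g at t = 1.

-60

The coefficient of (t - 1)^3 in the expansion is -10, so g′′′(1) = 3! * (-10) = -60.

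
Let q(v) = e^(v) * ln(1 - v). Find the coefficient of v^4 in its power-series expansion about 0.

-1

Multiply the two series term by term and collect like powers.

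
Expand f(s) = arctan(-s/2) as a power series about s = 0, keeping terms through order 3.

f(0) = 0
f′(0) = -1/2
f′′(0) = 0
f′′′(0) = 1/4
Dividing each by k! gives the coefficients c_0, ..., c_3.

s^3/24 - s/2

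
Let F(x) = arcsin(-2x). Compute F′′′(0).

-8

The coefficient of x^3 in the expansion is -4/3, so F′′′(0) = 3! * (-4/3) = -8.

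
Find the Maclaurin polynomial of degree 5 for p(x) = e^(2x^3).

2*x^3 + 1

p(0) = 1
p′(0) = 0
p′′(0) = 0
p′′′(0) = 12
p^(4)(0) = 0
p^(5)(0) = 0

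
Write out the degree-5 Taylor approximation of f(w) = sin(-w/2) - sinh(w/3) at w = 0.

Expand each term separately and add.
f(0) = 0
f′(0) = -5/6
f′′(0) = 0
f′′′(0) = 19/216
f^(4)(0) = 0
f^(5)(0) = -275/7776
Then c_k = f^(k)(0)/k! gives each Taylor coefficient.

-55*w^5/186624 + 19*w^3/1296 - 5*w/6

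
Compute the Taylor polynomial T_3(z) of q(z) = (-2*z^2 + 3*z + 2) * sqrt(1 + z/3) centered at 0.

-10*z^3/27 - 55*z^2/36 + 10*z/3 + 2

Multiply each power in the prefactor through the base expansion.
q(0) = 2
q′(0) = 10/3
q′′(0) = -55/18
q′′′(0) = -20/9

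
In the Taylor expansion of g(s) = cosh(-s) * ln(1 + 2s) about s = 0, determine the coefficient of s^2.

Write out both Maclaurin series and multiply, keeping only the needed powers.
g(0) = 0
g′(0) = 2
g′′(0) = -4
So c_2 = g′′(0)/2! = -2.

-2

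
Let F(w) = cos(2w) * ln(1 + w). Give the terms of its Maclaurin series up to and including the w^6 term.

w^5/5 + 3*w^4/4 - 5*w^3/3 - w^2/2 + w

Write out both Maclaurin series and multiply, keeping only the needed powers.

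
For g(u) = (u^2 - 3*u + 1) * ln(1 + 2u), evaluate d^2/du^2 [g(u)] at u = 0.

-16

Distribute the polynomial across the series and collect like powers.
From the series, [u^2] g = -8; multiply by 2! = 2 to get -16.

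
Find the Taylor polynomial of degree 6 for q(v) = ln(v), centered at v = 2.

Compute the successive derivatives at the expansion point and divide by k!.
q(2) = ln(2)
q′(2) = 1/2
q′′(2) = -1/4
q′′′(2) = 1/4
q^(4)(2) = -3/8
q^(5)(2) = 3/4
q^(6)(2) = -15/8

-(v - 2)^6/384 + (v - 2)^5/160 - (v - 2)^4/64 + (v - 2)^3/24 - (v - 2)^2/8 + (v - 2)/2 + ln(2)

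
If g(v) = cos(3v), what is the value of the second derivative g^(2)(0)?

From the series, [v^2] g = -9/2; multiply by 2! = 2 to get -9.

-9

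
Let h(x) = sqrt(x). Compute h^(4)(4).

From the series, [(x - 4)^4] h = -5/16384; multiply by 4! = 24 to get -15/2048.

-15/2048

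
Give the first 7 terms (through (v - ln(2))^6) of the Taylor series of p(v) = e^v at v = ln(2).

Use the known series and substitute for the argument.
[(v - ln(2))^0] = 2;  [(v - ln(2))^1] = 2;  [(v - ln(2))^2] = 1;  [(v - ln(2))^3] = 1/3;  [(v - ln(2))^4] = 1/12;  [(v - ln(2))^5] = 1/60;  [(v - ln(2))^6] = 1/360.

(v - ln(2))^6/360 + (v - ln(2))^5/60 + (v - ln(2))^4/12 + (v - ln(2))^3/3 + (v - ln(2))^2 + 2*(v - ln(2)) + 2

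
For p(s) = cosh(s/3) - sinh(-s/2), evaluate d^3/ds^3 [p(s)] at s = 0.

1/8

Add the two expansions coefficient-wise.
The coefficient of s^3 in the expansion is 1/48, so p′′′(0) = 3! * (1/48) = 1/8.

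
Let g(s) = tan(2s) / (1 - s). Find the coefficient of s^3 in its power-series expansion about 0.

Write out both Maclaurin series and multiply, keeping only the needed powers.
[s^0] = 0;  [s^1] = 2;  [s^2] = 2;  [s^3] = 14/3.

14/3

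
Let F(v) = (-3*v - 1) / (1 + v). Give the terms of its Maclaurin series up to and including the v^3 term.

Shift and add copies of the series according to the polynomial's terms.
[v^0] = -1;  [v^1] = -2;  [v^2] = 2;  [v^3] = -2.

-2*v^3 + 2*v^2 - 2*v - 1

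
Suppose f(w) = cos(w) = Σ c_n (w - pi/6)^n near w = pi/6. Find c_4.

f(pi/6) = sqrt(3)/2
f′(pi/6) = -1/2
f′′(pi/6) = -sqrt(3)/2
f′′′(pi/6) = 1/2
f^(4)(pi/6) = sqrt(3)/2
So c_4 = f^(4)(pi/6)/4! = sqrt(3)/48.

sqrt(3)/48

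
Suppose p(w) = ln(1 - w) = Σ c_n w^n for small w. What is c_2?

-1/2

p(0) = 0
p′(0) = -1
p′′(0) = -1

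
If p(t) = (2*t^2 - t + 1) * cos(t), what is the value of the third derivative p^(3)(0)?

3

Multiply each power in the prefactor through the base expansion.
The coefficient of t^3 in the expansion is 1/2, so p′′′(0) = 3! * (1/2) = 3.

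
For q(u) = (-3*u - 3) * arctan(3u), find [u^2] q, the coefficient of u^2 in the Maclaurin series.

-9

Multiply each power in the prefactor through the base expansion.
[u^0] = 0;  [u^1] = -9;  [u^2] = -9.
So c_2 = q′′(0)/2! = -9.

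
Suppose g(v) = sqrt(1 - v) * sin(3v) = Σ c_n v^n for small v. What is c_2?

Write out both Maclaurin series and multiply, keeping only the needed powers.

-3/2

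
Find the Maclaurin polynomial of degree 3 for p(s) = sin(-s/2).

s^3/48 - s/2

p(0) = 0
p′(0) = -1/2
p′′(0) = 0
p′′′(0) = 1/8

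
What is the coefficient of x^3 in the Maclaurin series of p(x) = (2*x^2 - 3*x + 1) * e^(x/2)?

Shift and add copies of the series according to the polynomial's terms.
So c_3 = p′′′(0)/3! = 31/48.

31/48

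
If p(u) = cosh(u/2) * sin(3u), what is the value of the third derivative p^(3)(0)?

-99/4

Take the Cauchy product of the two expansions.
The coefficient of u^3 in the expansion is -33/8, so p′′′(0) = 3! * (-33/8) = -99/4.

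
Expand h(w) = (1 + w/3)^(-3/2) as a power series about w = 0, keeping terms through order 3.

-35*w^3/432 + 5*w^2/24 - w/2 + 1

Apply the Taylor formula c_k = f^(k)(a)/k!.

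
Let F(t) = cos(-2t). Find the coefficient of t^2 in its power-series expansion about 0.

c_2 = F′′(0)/2! = -2.

-2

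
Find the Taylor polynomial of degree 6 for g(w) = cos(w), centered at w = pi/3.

-(w - pi/3)^6/1440 - sqrt(3)*(w - pi/3)^5/240 + (w - pi/3)^4/48 + sqrt(3)*(w - pi/3)^3/12 - (w - pi/3)^2/4 - sqrt(3)*(w - pi/3)/2 + 1/2

Differentiate repeatedly and evaluate at the center.
g(pi/3) = 1/2
g′(pi/3) = -sqrt(3)/2
g′′(pi/3) = -1/2
g′′′(pi/3) = sqrt(3)/2
g^(4)(pi/3) = 1/2
g^(5)(pi/3) = -sqrt(3)/2
g^(6)(pi/3) = -1/2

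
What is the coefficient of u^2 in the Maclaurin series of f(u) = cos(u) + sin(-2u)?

Add the two expansions coefficient-wise.
f(0) = 1
f′(0) = -2
f′′(0) = -1

-1/2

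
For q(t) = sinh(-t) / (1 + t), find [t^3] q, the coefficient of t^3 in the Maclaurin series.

Take the Cauchy product of the two expansions.
So c_3 = q′′′(0)/3! = -7/6.

-7/6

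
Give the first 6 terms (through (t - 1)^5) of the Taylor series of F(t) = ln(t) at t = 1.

F(1) = 0
F′(1) = 1
F′′(1) = -1
F′′′(1) = 2
F^(4)(1) = -6
F^(5)(1) = 24
The Taylor polynomial is Σ F^(k)(1)/k! · (t - 1)^k.

(t - 1)^5/5 - (t - 1)^4/4 + (t - 1)^3/3 - (t - 1)^2/2 + (t - 1)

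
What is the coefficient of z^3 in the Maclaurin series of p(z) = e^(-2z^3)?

-2

p(0) = 1
p′(0) = 0
p′′(0) = 0
p′′′(0) = -12
The Taylor polynomial is Σ p^(k)(0)/k! · z^k.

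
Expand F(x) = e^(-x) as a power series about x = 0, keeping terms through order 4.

x^4/24 - x^3/6 + x^2/2 - x + 1

Apply the Taylor formula c_k = f^(k)(a)/k!.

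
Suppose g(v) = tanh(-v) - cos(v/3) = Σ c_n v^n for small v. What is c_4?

-1/1944

Expand each term separately and add.
g(0) = -1
g′(0) = -1
g′′(0) = 1/9
g′′′(0) = 2
g^(4)(0) = -1/81
So c_4 = g^(4)(0)/4! = -1/1944.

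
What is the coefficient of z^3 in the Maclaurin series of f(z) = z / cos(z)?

Invert the denominator's series and multiply.

1/2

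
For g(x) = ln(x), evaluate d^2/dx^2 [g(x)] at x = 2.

-1/4

The coefficient of (x - 2)^2 in the expansion is -1/8, so g′′(2) = 2! * (-1/8) = -1/4.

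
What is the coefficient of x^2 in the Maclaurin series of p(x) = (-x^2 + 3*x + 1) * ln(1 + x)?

5/2

Multiply each power in the prefactor through the base expansion.
p(0) = 0
p′(0) = 1
p′′(0) = 5
The Taylor polynomial is Σ p^(k)(0)/k! · x^k.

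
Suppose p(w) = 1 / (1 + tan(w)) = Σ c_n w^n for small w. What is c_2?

1

Write 1/(1+u) = 1 - u + u^2 - u^3 + ... and substitute the series for u.
p(0) = 1
p′(0) = -1
p′′(0) = 2
Dividing each by k! gives the coefficients c_0, ..., c_2.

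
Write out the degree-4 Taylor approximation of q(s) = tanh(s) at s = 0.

q(0) = 0
q′(0) = 1
q′′(0) = 0
q′′′(0) = -2
q^(4)(0) = 0
The Taylor polynomial is Σ q^(k)(0)/k! · s^k.

-s^3/3 + s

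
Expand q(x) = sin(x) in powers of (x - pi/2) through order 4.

q(pi/2) = 1
q′(pi/2) = 0
q′′(pi/2) = -1
q′′′(pi/2) = 0
q^(4)(pi/2) = 1

(x - pi/2)^4/24 - (x - pi/2)^2/2 + 1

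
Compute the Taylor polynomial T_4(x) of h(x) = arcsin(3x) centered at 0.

9*x^3/2 + 3*x

Apply the Taylor formula c_k = f^(k)(a)/k!.
h(0) = 0
h′(0) = 3
h′′(0) = 0
h′′′(0) = 27
h^(4)(0) = 0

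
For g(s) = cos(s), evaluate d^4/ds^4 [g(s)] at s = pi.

-1

Differentiate repeatedly and evaluate at the center.
The coefficient of (s - pi)^4 in the expansion is -1/24, so g^(4)(pi) = 4! * (-1/24) = -1.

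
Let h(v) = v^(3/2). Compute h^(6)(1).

Use the known series and substitute for the argument.
From the series, [(v - 1)^6] h = 7/1024; multiply by 6! = 720 to get 315/64.

315/64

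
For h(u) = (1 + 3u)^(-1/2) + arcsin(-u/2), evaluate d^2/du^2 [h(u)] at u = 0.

27/4

Combine the two series term by term.
From the series, [u^2] h = 27/8; multiply by 2! = 2 to get 27/4.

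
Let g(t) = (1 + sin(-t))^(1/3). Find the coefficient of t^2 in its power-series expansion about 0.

Compose series: expand the inner function first, then feed it into the outer expansion.
[t^0] = 1;  [t^1] = -1/3;  [t^2] = -1/9.
So c_2 = g′′(0)/2! = -1/9.

-1/9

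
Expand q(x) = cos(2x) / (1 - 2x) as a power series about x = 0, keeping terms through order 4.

26*x^4/3 + 4*x^3 + 2*x^2 + 2*x + 1

Multiply the two series term by term and collect like powers.
q(0) = 1
q′(0) = 2
q′′(0) = 4
q′′′(0) = 24
q^(4)(0) = 208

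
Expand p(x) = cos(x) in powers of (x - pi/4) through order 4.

sqrt(2)*(x - pi/4)^4/48 + sqrt(2)*(x - pi/4)^3/12 - sqrt(2)*(x - pi/4)^2/4 - sqrt(2)*(x - pi/4)/2 + sqrt(2)/2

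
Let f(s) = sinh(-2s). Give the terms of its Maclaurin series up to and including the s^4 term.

-4*s^3/3 - 2*s

Apply the Taylor formula c_k = f^(k)(a)/k!.
f(0) = 0
f′(0) = -2
f′′(0) = 0
f′′′(0) = -8
f^(4)(0) = 0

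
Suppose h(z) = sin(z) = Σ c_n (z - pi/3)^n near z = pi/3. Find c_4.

Apply the Taylor formula c_k = f^(k)(a)/k!.
[(z - pi/3)^0] = sqrt(3)/2;  [(z - pi/3)^1] = 1/2;  [(z - pi/3)^2] = -sqrt(3)/4;  [(z - pi/3)^3] = -1/12;  [(z - pi/3)^4] = sqrt(3)/48.
So c_4 = h^(4)(pi/3)/4! = sqrt(3)/48.

sqrt(3)/48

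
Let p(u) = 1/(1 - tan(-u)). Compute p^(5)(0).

-256

Substitute the inner expansion into the outer series and collect powers.
The coefficient of u^5 in the expansion is -32/15, so p^(5)(0) = 5! * (-32/15) = -256.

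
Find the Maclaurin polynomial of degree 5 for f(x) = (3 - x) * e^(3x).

27*x^5/10 + 45*x^4/8 + 9*x^3 + 21*x^2/2 + 8*x + 3

Multiply each power in the prefactor through the base expansion.
f(0) = 3
f′(0) = 8
f′′(0) = 21
f′′′(0) = 54
f^(4)(0) = 135
f^(5)(0) = 324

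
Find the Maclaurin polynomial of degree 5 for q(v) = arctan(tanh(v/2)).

Substitute the inner expansion into the outer series and collect powers.

v^5/48 - v^3/12 + v/2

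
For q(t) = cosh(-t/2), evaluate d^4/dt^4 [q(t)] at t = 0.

From the series, [t^4] q = 1/384; multiply by 4! = 24 to get 1/16.

1/16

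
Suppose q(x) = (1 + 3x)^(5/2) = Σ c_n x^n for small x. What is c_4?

q(0) = 1
q′(0) = 15/2
q′′(0) = 135/4
q′′′(0) = 405/8
q^(4)(0) = -1215/16

-405/128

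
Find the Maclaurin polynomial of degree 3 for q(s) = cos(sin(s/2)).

Plug the Maclaurin series of the inner function into that of the outer and collect terms.
q(0) = 1
q′(0) = 0
q′′(0) = -1/4
q′′′(0) = 0
Dividing each by k! gives the coefficients c_0, ..., c_3.

1 - s^2/8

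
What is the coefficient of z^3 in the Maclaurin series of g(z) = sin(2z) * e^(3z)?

Multiply the two series term by term and collect like powers.
g(0) = 0
g′(0) = 2
g′′(0) = 12
g′′′(0) = 46
Dividing each by k! gives the coefficients c_0, ..., c_3.

23/3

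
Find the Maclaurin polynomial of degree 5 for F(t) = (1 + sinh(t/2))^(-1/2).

Plug the Maclaurin series of the inner function into that of the outer and collect terms.
F(0) = 1
F′(0) = -1/4
F′′(0) = 3/16
F′′′(0) = -19/64
F^(4)(0) = 153/256
F^(5)(0) = -1561/1024

-1561*t^5/122880 + 51*t^4/2048 - 19*t^3/384 + 3*t^2/32 - t/4 + 1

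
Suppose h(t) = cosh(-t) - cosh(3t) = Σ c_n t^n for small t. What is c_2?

-4

Combine the two series term by term.
h(0) = 0
h′(0) = 0
h′′(0) = -8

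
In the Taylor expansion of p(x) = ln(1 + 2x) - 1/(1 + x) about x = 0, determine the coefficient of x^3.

Expand each term separately and add.
p(0) = -1
p′(0) = 3
p′′(0) = -6
p′′′(0) = 22
So c_3 = p′′′(0)/3! = 11/3.

11/3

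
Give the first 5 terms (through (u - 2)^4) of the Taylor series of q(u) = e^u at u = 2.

q(2) = e^(2)
q′(2) = e^(2)
q′′(2) = e^(2)
q′′′(2) = e^(2)
q^(4)(2) = e^(2)
Dividing each by k! gives the coefficients c_0, ..., c_4.

(u - 2)^4*e^(2)/24 + (u - 2)^3*e^(2)/6 + (u - 2)^2*e^(2)/2 + (u - 2)*e^(2) + e^(2)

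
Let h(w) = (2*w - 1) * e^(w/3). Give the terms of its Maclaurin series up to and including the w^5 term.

Shift and add copies of the series according to the polynomial's terms.
h(0) = -1
h′(0) = 5/3
h′′(0) = 11/9
h′′′(0) = 17/27
h^(4)(0) = 23/81
h^(5)(0) = 29/243
Dividing each by k! gives the coefficients c_0, ..., c_5.

29*w^5/29160 + 23*w^4/1944 + 17*w^3/162 + 11*w^2/18 + 5*w/3 - 1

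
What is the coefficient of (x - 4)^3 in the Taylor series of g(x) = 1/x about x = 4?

-1/256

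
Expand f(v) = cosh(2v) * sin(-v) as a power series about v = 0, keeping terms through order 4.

-11*v^3/6 - v

Multiply the two series term by term and collect like powers.
f(0) = 0
f′(0) = -1
f′′(0) = 0
f′′′(0) = -11
f^(4)(0) = 0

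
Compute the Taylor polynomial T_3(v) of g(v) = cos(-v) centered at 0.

1 - v^2/2

[v^0] = 1;  [v^1] = 0;  [v^2] = -1/2;  [v^3] = 0.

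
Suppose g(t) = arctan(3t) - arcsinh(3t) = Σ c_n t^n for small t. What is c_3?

-9/2

Add the two expansions coefficient-wise.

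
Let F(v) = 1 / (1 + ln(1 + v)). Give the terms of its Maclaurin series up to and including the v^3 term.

-7*v^3/3 + 3*v^2/2 - v + 1

Write 1/(1+u) = 1 - u + u^2 - u^3 + ... and substitute the series for u.
F(0) = 1
F′(0) = -1
F′′(0) = 3
F′′′(0) = -14
The Taylor polynomial is Σ F^(k)(0)/k! · v^k.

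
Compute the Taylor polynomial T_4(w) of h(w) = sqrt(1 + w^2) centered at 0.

Apply the Taylor formula c_k = f^(k)(a)/k!.
h(0) = 1
h′(0) = 0
h′′(0) = 1
h′′′(0) = 0
h^(4)(0) = -3

-w^4/8 + w^2/2 + 1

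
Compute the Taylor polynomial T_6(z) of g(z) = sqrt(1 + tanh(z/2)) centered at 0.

Let u equal the inner series; expand the outer function in u and truncate.
g(0) = 1
g′(0) = 1/4
g′′(0) = -1/16
g′′′(0) = -5/64
g^(4)(0) = 17/256
g^(5)(0) = 121/1024
g^(6)(0) = -721/4096

-721*z^6/2949120 + 121*z^5/122880 + 17*z^4/6144 - 5*z^3/384 - z^2/32 + z/4 + 1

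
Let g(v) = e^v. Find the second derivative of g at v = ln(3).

From the series, [(v - ln(3))^2] g = 3/2; multiply by 2! = 2 to get 3.

3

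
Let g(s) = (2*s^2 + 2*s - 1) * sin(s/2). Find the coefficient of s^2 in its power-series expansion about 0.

Shift and add copies of the series according to the polynomial's terms.
So c_2 = g′′(0)/2! = 1.

1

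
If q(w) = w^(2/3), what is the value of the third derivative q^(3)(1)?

8/27

From the series, [(w - 1)^3] q = 4/81; multiply by 3! = 6 to get 8/27.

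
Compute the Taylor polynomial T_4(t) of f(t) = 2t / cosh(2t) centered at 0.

Write the quotient as an unknown series and match coefficients against numerator = denominator · series.

-4*t^3 + 2*t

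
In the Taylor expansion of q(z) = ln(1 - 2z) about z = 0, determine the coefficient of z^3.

-8/3

Compute the successive derivatives at the expansion point and divide by k!.
q(0) = 0
q′(0) = -2
q′′(0) = -4
q′′′(0) = -16
So c_3 = q′′′(0)/3! = -8/3.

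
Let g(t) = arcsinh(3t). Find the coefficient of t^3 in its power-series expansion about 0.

Use the known series and substitute for the argument.
[t^0] = 0;  [t^1] = 3;  [t^2] = 0;  [t^3] = -9/2.

-9/2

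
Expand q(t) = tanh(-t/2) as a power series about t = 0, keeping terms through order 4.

q(0) = 0
q′(0) = -1/2
q′′(0) = 0
q′′′(0) = 1/4
q^(4)(0) = 0

t^3/24 - t/2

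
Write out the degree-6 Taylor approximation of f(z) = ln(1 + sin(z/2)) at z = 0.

Let u equal the inner series; expand the outer function in u and truncate.
[z^0] = 0;  [z^1] = 1/2;  [z^2] = -1/8;  [z^3] = 1/48;  [z^4] = -1/192;  [z^5] = 1/768;  [z^6] = -1/2880.

-z^6/2880 + z^5/768 - z^4/192 + z^3/48 - z^2/8 + z/2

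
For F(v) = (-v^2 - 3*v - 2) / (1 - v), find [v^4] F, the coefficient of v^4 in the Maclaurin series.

Shift and add copies of the series according to the polynomial's terms.
F(0) = -2
F′(0) = -5
F′′(0) = -12
F′′′(0) = -36
F^(4)(0) = -144

-6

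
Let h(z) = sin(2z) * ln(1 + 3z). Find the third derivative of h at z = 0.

Expand each factor separately, then convolve coefficients.
From the series, [z^3] h = -9; multiply by 3! = 6 to get -54.

-54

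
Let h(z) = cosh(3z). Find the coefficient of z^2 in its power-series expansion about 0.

h(0) = 1
h′(0) = 0
h′′(0) = 9
So c_2 = h′′(0)/2! = 9/2.

9/2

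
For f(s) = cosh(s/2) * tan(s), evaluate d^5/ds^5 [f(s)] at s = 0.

Take the Cauchy product of the two expansions.
From the series, [s^5] f = 341/1920; multiply by 5! = 120 to get 341/16.

341/16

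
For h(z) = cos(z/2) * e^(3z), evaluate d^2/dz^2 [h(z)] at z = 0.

35/4

Multiply the two series term by term and collect like powers.
The coefficient of z^2 in the expansion is 35/8, so h′′(0) = 2! * (35/8) = 35/4.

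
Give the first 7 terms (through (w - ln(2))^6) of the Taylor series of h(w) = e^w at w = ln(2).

(w - ln(2))^6/360 + (w - ln(2))^5/60 + (w - ln(2))^4/12 + (w - ln(2))^3/3 + (w - ln(2))^2 + 2*(w - ln(2)) + 2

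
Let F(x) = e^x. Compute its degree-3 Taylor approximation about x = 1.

[(x - 1)^0] = e;  [(x - 1)^1] = e;  [(x - 1)^2] = e/2;  [(x - 1)^3] = e/6.

e*(x - 1)^3/6 + e*(x - 1)^2/2 + e*(x - 1) + e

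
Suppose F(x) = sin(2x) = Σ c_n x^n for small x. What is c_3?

-4/3

F(0) = 0
F′(0) = 2
F′′(0) = 0
F′′′(0) = -8
So c_3 = F′′′(0)/3! = -4/3.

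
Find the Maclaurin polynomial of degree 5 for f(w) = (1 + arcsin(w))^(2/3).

Plug the Maclaurin series of the inner function into that of the outer and collect terms.
f(0) = 1
f′(0) = 2/3
f′′(0) = -2/9
f′′′(0) = 26/27
f^(4)(0) = -128/81
f^(5)(0) = 2738/243
Dividing each by k! gives the coefficients c_0, ..., c_5.

1369*w^5/14580 - 16*w^4/243 + 13*w^3/81 - w^2/9 + 2*w/3 + 1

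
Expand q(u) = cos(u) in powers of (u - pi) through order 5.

-(u - pi)^4/24 + (u - pi)^2/2 - 1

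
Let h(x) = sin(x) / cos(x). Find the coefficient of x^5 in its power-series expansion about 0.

2/15

Write the quotient as an unknown series and match coefficients against numerator = denominator · series.
h(0) = 0
h′(0) = 1
h′′(0) = 0
h′′′(0) = 2
h^(4)(0) = 0
h^(5)(0) = 16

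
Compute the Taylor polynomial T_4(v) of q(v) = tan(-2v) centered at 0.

-8*v^3/3 - 2*v

Apply the Taylor formula c_k = f^(k)(a)/k!.
q(0) = 0
q′(0) = -2
q′′(0) = 0
q′′′(0) = -16
q^(4)(0) = 0
Then c_k = q^(k)(0)/k! gives each Taylor coefficient.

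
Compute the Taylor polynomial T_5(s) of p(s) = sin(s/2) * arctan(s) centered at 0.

-3*s^4/16 + s^2/2

Write out both Maclaurin series and multiply, keeping only the needed powers.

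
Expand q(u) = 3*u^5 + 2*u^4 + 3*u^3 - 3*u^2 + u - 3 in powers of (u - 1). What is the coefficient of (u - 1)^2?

48

[(u - 1)^0] = 3;  [(u - 1)^1] = 27;  [(u - 1)^2] = 48.
So c_2 = q′′(1)/2! = 48.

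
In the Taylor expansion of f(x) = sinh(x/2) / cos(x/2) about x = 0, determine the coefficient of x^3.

Write the quotient as an unknown series and match coefficients against numerator = denominator · series.

1/12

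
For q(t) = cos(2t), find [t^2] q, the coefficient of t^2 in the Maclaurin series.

-2

q(0) = 1
q′(0) = 0
q′′(0) = -4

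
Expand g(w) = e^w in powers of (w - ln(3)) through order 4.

(w - ln(3))^4/8 + (w - ln(3))^3/2 + 3*(w - ln(3))^2/2 + 3*(w - ln(3)) + 3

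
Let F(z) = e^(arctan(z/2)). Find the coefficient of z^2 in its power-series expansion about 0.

Plug the Maclaurin series of the inner function into that of the outer and collect terms.
F(0) = 1
F′(0) = 1/2
F′′(0) = 1/4

1/8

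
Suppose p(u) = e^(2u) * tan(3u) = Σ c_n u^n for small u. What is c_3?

Take the Cauchy product of the two expansions.
p(0) = 0
p′(0) = 3
p′′(0) = 12
p′′′(0) = 90
The Taylor polynomial is Σ p^(k)(0)/k! · u^k.

15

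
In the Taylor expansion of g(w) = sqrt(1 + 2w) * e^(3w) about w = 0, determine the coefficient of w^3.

Write out both Maclaurin series and multiply, keeping only the needed powers.

8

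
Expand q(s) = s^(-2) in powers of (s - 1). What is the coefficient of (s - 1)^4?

5

[(s - 1)^0] = 1;  [(s - 1)^1] = -2;  [(s - 1)^2] = 3;  [(s - 1)^3] = -4;  [(s - 1)^4] = 5.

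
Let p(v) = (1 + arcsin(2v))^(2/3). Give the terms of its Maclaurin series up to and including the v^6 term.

Plug the Maclaurin series of the inner function into that of the outer and collect terms.
p(0) = 1
p′(0) = 4/3
p′′(0) = -8/9
p′′′(0) = 208/27
p^(4)(0) = -2048/81
p^(5)(0) = 87616/243
p^(6)(0) = -1774592/729

-110912*v^6/32805 + 10952*v^5/3645 - 256*v^4/243 + 104*v^3/81 - 4*v^2/9 + 4*v/3 + 1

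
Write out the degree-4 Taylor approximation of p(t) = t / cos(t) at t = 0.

Divide the numerator series by the denominator series (power-series long division).
p(0) = 0
p′(0) = 1
p′′(0) = 0
p′′′(0) = 3
p^(4)(0) = 0

t^3/2 + t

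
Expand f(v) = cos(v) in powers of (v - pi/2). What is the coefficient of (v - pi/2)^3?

[(v - pi/2)^0] = 0;  [(v - pi/2)^1] = -1;  [(v - pi/2)^2] = 0;  [(v - pi/2)^3] = 1/6.

1/6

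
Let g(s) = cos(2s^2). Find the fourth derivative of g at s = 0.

Differentiate repeatedly and evaluate at the center.
The coefficient of s^4 in the expansion is -2, so g^(4)(0) = 4! * (-2) = -48.

-48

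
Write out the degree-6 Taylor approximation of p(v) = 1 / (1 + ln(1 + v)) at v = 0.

Write 1/(1+u) = 1 - u + u^2 - u^3 + ... and substitute the series for u.
p(0) = 1
p′(0) = -1
p′′(0) = 3
p′′′(0) = -14
p^(4)(0) = 88
p^(5)(0) = -694
p^(6)(0) = 6578

3289*v^6/360 - 347*v^5/60 + 11*v^4/3 - 7*v^3/3 + 3*v^2/2 - v + 1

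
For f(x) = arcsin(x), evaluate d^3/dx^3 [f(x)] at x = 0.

From the series, [x^3] f = 1/6; multiply by 3! = 6 to get 1.

1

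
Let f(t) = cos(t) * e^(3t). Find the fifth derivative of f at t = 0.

-12

Write out both Maclaurin series and multiply, keeping only the needed powers.
From the series, [t^5] f = -1/10; multiply by 5! = 120 to get -12.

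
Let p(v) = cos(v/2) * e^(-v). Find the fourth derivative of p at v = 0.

Take the Cauchy product of the two expansions.
The coefficient of v^4 in the expansion is -7/384, so p^(4)(0) = 4! * (-7/384) = -7/16.

-7/16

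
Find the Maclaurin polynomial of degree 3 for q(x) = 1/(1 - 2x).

Use the known series and substitute for the argument.

8*x^3 + 4*x^2 + 2*x + 1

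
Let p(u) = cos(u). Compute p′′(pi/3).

-1/2

The coefficient of (u - pi/3)^2 in the expansion is -1/4, so p′′(pi/3) = 2! * (-1/4) = -1/2.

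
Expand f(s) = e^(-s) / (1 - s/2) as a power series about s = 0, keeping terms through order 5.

Take the Cauchy product of the two expansions.
f(0) = 1
f′(0) = -1/2
f′′(0) = 1/2
f′′′(0) = -1/4
f^(4)(0) = 1/2
f^(5)(0) = 1/4

s^5/480 + s^4/48 - s^3/24 + s^2/4 - s/2 + 1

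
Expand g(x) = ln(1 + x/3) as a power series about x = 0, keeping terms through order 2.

-x^2/18 + x/3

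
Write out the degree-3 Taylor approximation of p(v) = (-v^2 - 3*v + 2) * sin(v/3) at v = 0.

Distribute the polynomial across the series and collect like powers.
[v^0] = 0;  [v^1] = 2/3;  [v^2] = -1;  [v^3] = -28/81.

-28*v^3/81 - v^2 + 2*v/3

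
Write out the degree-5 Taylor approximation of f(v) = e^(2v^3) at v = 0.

2*v^3 + 1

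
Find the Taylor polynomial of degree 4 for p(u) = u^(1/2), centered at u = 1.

-5*(u - 1)^4/128 + (u - 1)^3/16 - (u - 1)^2/8 + (u - 1)/2 + 1

Differentiate repeatedly and evaluate at the center.
p(1) = 1
p′(1) = 1/2
p′′(1) = -1/4
p′′′(1) = 3/8
p^(4)(1) = -15/16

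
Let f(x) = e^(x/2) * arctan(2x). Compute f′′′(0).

-29/2

Write out both Maclaurin series and multiply, keeping only the needed powers.
From the series, [x^3] f = -29/12; multiply by 3! = 6 to get -29/2.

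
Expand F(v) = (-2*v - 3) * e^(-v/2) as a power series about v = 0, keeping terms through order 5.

Shift and add copies of the series according to the polynomial's terms.
F(0) = -3
F′(0) = -1/2
F′′(0) = 5/4
F′′′(0) = -9/8
F^(4)(0) = 13/16
F^(5)(0) = -17/32

-17*v^5/3840 + 13*v^4/384 - 3*v^3/16 + 5*v^2/8 - v/2 - 3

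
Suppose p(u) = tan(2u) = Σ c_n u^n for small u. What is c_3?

[u^0] = 0;  [u^1] = 2;  [u^2] = 0;  [u^3] = 8/3.
So c_3 = p′′′(0)/3! = 8/3.

8/3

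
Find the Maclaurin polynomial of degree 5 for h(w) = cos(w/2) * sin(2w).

Multiply the two series term by term and collect like powers.
[w^0] = 0;  [w^1] = 2;  [w^2] = 0;  [w^3] = -19/12;  [w^4] = 0;  [w^5] = 421/960.

421*w^5/960 - 19*w^3/12 + 2*w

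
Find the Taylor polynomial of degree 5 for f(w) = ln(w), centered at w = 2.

f(2) = ln(2)
f′(2) = 1/2
f′′(2) = -1/4
f′′′(2) = 1/4
f^(4)(2) = -3/8
f^(5)(2) = 3/4

(w - 2)^5/160 - (w - 2)^4/64 + (w - 2)^3/24 - (w - 2)^2/8 + (w - 2)/2 + ln(2)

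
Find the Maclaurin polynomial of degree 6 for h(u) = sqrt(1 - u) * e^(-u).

Expand each factor separately, then convolve coefficients.
h(0) = 1
h′(0) = -3/2
h′′(0) = 7/4
h′′′(0) = -17/8
h^(4)(0) = 33/16
h^(5)(0) = -107/32
h^(6)(0) = -89/64

-89*u^6/46080 - 107*u^5/3840 + 11*u^4/128 - 17*u^3/48 + 7*u^2/8 - 3*u/2 + 1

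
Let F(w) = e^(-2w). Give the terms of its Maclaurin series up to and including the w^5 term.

-4*w^5/15 + 2*w^4/3 - 4*w^3/3 + 2*w^2 - 2*w + 1

F(0) = 1
F′(0) = -2
F′′(0) = 4
F′′′(0) = -8
F^(4)(0) = 16
F^(5)(0) = -32
Dividing each by k! gives the coefficients c_0, ..., c_5.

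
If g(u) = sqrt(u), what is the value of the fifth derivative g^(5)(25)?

21/12500000

From the series, [(u - 25)^5] g = 7/500000000; multiply by 5! = 120 to get 21/12500000.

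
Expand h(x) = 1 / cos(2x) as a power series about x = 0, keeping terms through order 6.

244*x^6/45 + 10*x^4/3 + 2*x^2 + 1

Divide the numerator series by the denominator series (power-series long division).
[x^0] = 1;  [x^1] = 0;  [x^2] = 2;  [x^3] = 0;  [x^4] = 10/3;  [x^5] = 0;  [x^6] = 244/45.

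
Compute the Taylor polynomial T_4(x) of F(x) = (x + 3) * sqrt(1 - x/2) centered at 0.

-31*x^4/2048 - 7*x^3/128 - 11*x^2/32 + x/4 + 3

Multiply each power in the prefactor through the base expansion.
[x^0] = 3;  [x^1] = 1/4;  [x^2] = -11/32;  [x^3] = -7/128;  [x^4] = -31/2048.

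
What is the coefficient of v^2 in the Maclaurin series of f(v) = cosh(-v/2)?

1/8

f(0) = 1
f′(0) = 0
f′′(0) = 1/4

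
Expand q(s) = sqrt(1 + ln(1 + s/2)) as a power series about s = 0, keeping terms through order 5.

Plug the Maclaurin series of the inner function into that of the outer and collect terms.
q(0) = 1
q′(0) = 1/4
q′′(0) = -3/16
q′′′(0) = 17/64
q^(4)(0) = -143/256
q^(5)(0) = 1609/1024

1609*s^5/122880 - 143*s^4/6144 + 17*s^3/384 - 3*s^2/32 + s/4 + 1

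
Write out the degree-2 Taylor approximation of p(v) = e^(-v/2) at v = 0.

p(0) = 1
p′(0) = -1/2
p′′(0) = 1/4
The Taylor polynomial is Σ p^(k)(0)/k! · v^k.

v^2/8 - v/2 + 1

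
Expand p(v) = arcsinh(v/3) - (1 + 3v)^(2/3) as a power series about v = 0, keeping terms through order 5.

-15119*v^5/3240 + 7*v^4/3 - 217*v^3/162 + v^2 - 5*v/3 - 1

Combine the two series term by term.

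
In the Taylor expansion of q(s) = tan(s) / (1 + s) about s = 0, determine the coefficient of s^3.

Write out both Maclaurin series and multiply, keeping only the needed powers.

4/3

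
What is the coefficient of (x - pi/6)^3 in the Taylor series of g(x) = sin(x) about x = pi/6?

-sqrt(3)/12

Apply the Taylor formula c_k = f^(k)(a)/k!.
g(pi/6) = 1/2
g′(pi/6) = sqrt(3)/2
g′′(pi/6) = -1/2
g′′′(pi/6) = -sqrt(3)/2
So c_3 = g′′′(pi/6)/3! = -sqrt(3)/12.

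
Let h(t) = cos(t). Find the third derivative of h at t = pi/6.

1/2

From the series, [(t - pi/6)^3] h = 1/12; multiply by 3! = 6 to get 1/2.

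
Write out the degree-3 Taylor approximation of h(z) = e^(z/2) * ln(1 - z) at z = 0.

-17*z^3/24 - z^2 - z

Multiply the two series term by term and collect like powers.
h(0) = 0
h′(0) = -1
h′′(0) = -2
h′′′(0) = -17/4
Dividing each by k! gives the coefficients c_0, ..., c_3.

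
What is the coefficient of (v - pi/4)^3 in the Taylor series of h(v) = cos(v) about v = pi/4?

Compute the successive derivatives at the expansion point and divide by k!.
[(v - pi/4)^0] = sqrt(2)/2;  [(v - pi/4)^1] = -sqrt(2)/2;  [(v - pi/4)^2] = -sqrt(2)/4;  [(v - pi/4)^3] = sqrt(2)/12.
So c_3 = h′′′(pi/4)/3! = sqrt(2)/12.

sqrt(2)/12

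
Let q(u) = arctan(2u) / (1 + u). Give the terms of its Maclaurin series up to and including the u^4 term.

2*u^4/3 - 2*u^3/3 - 2*u^2 + 2*u

Multiply the two series term by term and collect like powers.
q(0) = 0
q′(0) = 2
q′′(0) = -4
q′′′(0) = -4
q^(4)(0) = 16
Dividing each by k! gives the coefficients c_0, ..., c_4.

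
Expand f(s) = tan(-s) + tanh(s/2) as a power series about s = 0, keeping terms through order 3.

-3*s^3/8 - s/2

Combine the two series term by term.
f(0) = 0
f′(0) = -1/2
f′′(0) = 0
f′′′(0) = -9/4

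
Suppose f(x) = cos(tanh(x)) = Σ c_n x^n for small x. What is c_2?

-1/2

Compose series: expand the inner function first, then feed it into the outer expansion.
[x^0] = 1;  [x^1] = 0;  [x^2] = -1/2.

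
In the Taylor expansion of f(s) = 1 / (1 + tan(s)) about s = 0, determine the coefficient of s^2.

1

Expand as Σ (-1)^k u^k with u equal to the inner function's series.
f(0) = 1
f′(0) = -1
f′′(0) = 2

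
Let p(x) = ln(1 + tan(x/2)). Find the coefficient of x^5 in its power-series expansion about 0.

Plug the Maclaurin series of the inner function into that of the outer and collect terms.

1/48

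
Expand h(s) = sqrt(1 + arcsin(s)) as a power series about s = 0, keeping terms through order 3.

Plug the Maclaurin series of the inner function into that of the outer and collect terms.
h(0) = 1
h′(0) = 1/2
h′′(0) = -1/4
h′′′(0) = 7/8

7*s^3/48 - s^2/8 + s/2 + 1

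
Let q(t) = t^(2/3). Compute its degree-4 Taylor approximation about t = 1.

q(1) = 1
q′(1) = 2/3
q′′(1) = -2/9
q′′′(1) = 8/27
q^(4)(1) = -56/81

-7*(t - 1)^4/243 + 4*(t - 1)^3/81 - (t - 1)^2/9 + 2*(t - 1)/3 + 1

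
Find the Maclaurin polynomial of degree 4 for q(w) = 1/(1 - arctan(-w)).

Substitute the inner expansion into the outer series and collect powers.
q(0) = 1
q′(0) = -1
q′′(0) = 2
q′′′(0) = -4
q^(4)(0) = 8
Then c_k = q^(k)(0)/k! gives each Taylor coefficient.

w^4/3 - 2*w^3/3 + w^2 - w + 1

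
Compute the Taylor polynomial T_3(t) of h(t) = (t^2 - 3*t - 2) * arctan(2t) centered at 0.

22*t^3/3 - 6*t^2 - 4*t

Distribute the polynomial across the series and collect like powers.
[t^0] = 0;  [t^1] = -4;  [t^2] = -6;  [t^3] = 22/3.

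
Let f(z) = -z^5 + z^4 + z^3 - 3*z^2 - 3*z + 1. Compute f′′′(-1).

Apply the Taylor formula c_k = f^(k)(a)/k!.
The coefficient of (z + 1)^3 in the expansion is -13, so f′′′(-1) = 3! * (-13) = -78.

-78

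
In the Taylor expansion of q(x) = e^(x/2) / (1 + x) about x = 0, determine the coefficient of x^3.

Multiply the two series term by term and collect like powers.
q(0) = 1
q′(0) = -1/2
q′′(0) = 5/4
q′′′(0) = -29/8
The Taylor polynomial is Σ q^(k)(0)/k! · x^k.

-29/48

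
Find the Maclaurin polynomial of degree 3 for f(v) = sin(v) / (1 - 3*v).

53*v^3/6 + 3*v^2 + v

Multiply the numerator's expansion by the denominator's geometric series.
f(0) = 0
f′(0) = 1
f′′(0) = 6
f′′′(0) = 53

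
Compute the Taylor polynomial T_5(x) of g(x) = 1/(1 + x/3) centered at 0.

g(0) = 1
g′(0) = -1/3
g′′(0) = 2/9
g′′′(0) = -2/9
g^(4)(0) = 8/27
g^(5)(0) = -40/81
The Taylor polynomial is Σ g^(k)(0)/k! · x^k.

-x^5/243 + x^4/81 - x^3/27 + x^2/9 - x/3 + 1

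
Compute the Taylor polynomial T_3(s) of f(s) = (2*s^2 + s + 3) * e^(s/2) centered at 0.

19*s^3/16 + 23*s^2/8 + 5*s/2 + 3

Shift and add copies of the series according to the polynomial's terms.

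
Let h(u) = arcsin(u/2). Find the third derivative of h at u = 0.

1/8

From the series, [u^3] h = 1/48; multiply by 3! = 6 to get 1/8.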